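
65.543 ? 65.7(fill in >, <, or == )<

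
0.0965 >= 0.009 True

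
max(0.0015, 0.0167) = 0.0167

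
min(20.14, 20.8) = 20.14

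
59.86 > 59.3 True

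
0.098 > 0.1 False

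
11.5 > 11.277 True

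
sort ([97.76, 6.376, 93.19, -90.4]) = [-90.4, 6.376, 93.19, 97.76]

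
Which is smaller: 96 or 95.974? 95.974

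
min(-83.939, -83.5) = -83.939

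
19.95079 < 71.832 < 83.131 True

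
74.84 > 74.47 True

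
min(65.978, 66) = 65.978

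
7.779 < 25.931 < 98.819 True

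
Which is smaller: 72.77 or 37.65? 37.65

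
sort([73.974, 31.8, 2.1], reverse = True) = [73.974, 31.8, 2.1]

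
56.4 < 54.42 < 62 False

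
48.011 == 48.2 False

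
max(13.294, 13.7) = 13.7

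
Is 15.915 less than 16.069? Yes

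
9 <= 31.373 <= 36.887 True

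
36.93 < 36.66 False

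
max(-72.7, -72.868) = -72.7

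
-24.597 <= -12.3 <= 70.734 True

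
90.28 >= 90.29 False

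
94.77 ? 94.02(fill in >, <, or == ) >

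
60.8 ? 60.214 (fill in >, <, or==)>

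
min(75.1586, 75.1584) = 75.1584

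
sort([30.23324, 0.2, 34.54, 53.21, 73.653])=[0.2, 30.23324, 34.54, 53.21, 73.653]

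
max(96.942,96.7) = 96.942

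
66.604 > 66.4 True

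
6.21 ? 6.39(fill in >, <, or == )<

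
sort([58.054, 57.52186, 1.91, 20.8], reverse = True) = [58.054, 57.52186, 20.8, 1.91]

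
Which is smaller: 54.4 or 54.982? 54.4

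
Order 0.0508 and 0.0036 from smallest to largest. 0.0036,0.0508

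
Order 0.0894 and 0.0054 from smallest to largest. 0.0054, 0.0894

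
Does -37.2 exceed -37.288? Yes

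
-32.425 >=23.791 False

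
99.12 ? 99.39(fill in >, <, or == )<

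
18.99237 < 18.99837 True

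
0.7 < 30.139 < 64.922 True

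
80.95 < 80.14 False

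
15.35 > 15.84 False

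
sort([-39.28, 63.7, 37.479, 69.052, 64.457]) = [-39.28, 37.479, 63.7, 64.457, 69.052]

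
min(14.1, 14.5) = 14.1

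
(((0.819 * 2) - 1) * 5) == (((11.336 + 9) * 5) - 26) False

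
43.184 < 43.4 True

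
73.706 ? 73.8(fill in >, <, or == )<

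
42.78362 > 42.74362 True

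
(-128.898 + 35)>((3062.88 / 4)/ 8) False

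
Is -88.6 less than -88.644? No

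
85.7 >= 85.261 True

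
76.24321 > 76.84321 False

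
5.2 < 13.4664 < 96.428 True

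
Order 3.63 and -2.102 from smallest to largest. -2.102, 3.63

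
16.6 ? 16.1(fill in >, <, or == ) >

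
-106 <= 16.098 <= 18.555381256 True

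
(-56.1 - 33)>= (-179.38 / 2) True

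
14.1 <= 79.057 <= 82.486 True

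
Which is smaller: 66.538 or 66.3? 66.3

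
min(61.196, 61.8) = 61.196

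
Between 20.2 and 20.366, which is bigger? 20.366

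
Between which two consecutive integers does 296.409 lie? 296 and 297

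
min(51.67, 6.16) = 6.16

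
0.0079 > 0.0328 False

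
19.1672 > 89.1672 False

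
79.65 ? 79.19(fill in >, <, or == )>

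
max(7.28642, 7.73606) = 7.73606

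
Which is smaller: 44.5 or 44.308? 44.308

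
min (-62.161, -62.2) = -62.2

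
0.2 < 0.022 False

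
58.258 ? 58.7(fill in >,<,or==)<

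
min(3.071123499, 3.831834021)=3.071123499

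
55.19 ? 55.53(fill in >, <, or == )<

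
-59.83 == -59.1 False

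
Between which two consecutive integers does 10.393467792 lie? 10 and 11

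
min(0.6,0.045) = 0.045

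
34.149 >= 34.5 False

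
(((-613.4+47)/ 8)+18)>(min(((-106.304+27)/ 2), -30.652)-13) False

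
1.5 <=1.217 False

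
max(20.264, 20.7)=20.7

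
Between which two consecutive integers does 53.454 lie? 53 and 54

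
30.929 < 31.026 True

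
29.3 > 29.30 False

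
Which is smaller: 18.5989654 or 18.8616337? 18.5989654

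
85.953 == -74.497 False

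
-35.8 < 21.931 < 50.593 True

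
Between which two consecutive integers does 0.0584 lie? 0 and 1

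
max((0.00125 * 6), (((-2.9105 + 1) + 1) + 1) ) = 0.0895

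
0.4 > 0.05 True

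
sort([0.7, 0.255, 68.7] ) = [0.255, 0.7, 68.7]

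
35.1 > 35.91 False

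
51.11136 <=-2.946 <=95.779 False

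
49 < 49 False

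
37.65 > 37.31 True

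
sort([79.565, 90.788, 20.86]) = [20.86, 79.565, 90.788]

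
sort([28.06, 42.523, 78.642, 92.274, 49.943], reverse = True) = [92.274, 78.642, 49.943, 42.523, 28.06]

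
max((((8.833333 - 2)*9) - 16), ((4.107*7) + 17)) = 45.749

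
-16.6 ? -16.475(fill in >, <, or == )<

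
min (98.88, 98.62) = 98.62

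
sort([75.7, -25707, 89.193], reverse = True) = [89.193, 75.7, -25707]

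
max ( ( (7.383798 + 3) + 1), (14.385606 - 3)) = 11.385606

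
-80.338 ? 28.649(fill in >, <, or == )<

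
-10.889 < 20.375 True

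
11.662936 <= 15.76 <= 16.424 True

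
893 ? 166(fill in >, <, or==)>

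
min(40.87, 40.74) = 40.74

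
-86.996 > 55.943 False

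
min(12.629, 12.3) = 12.3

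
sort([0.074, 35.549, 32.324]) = [0.074, 32.324, 35.549]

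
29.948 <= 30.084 True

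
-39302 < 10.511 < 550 True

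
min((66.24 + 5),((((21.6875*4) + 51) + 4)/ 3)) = 47.25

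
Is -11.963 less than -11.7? Yes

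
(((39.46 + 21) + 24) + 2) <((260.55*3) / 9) True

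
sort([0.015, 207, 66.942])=[0.015, 66.942, 207]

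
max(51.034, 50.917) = 51.034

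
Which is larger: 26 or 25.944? 26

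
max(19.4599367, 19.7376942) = 19.7376942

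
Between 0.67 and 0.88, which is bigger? 0.88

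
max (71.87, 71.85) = 71.87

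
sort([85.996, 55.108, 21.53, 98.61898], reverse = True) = [98.61898, 85.996, 55.108, 21.53]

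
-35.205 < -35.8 False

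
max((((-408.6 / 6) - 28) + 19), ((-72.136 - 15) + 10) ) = -77.1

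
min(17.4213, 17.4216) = 17.4213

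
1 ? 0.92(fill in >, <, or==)>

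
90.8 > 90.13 True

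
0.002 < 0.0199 True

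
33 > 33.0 False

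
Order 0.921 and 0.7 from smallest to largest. 0.7, 0.921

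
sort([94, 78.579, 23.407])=[23.407, 78.579, 94]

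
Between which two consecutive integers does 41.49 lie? 41 and 42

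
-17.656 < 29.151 True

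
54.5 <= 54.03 False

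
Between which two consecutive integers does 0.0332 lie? 0 and 1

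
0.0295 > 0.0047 True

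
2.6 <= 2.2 False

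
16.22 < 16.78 True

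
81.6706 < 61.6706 False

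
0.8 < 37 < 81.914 True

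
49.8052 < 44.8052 False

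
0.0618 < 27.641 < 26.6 False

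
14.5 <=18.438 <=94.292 True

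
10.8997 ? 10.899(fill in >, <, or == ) >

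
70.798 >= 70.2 True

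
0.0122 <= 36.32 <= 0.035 False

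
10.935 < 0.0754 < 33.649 False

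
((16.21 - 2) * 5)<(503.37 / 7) True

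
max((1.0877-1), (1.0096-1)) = 0.0877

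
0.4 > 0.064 True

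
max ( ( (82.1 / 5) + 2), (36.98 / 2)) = 18.49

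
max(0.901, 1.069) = 1.069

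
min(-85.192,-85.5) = -85.5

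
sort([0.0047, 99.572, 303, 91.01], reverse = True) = [303, 99.572, 91.01, 0.0047]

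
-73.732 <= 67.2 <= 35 False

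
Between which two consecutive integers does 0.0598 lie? 0 and 1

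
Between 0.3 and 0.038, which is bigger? 0.3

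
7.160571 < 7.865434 True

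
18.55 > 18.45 True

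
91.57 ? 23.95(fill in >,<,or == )>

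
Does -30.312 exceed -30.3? No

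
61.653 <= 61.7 True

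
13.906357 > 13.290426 True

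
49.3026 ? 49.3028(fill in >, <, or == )<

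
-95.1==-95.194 False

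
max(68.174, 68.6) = 68.6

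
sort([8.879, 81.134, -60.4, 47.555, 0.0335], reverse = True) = [81.134, 47.555, 8.879, 0.0335, -60.4]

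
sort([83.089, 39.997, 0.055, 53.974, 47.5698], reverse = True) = [83.089, 53.974, 47.5698, 39.997, 0.055]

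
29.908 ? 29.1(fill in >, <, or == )>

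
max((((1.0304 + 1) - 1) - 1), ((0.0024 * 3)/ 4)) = 0.0304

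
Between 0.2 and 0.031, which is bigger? 0.2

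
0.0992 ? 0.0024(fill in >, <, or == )>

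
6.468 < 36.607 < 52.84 True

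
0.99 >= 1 False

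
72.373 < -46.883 False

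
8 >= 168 False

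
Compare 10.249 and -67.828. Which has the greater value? 10.249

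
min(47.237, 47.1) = 47.1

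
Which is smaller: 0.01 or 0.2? 0.01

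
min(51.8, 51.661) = 51.661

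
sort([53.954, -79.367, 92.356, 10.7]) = [-79.367, 10.7, 53.954, 92.356]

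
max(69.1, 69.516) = 69.516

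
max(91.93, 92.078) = 92.078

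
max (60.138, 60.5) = 60.5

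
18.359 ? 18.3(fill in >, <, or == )>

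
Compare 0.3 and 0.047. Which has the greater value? 0.3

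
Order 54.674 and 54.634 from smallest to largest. 54.634, 54.674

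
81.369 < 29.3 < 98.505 False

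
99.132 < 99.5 True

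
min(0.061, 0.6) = 0.061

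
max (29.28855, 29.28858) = 29.28858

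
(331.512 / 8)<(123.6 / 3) False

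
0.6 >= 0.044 True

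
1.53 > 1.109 True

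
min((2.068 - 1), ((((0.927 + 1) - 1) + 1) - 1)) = 0.927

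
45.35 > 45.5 False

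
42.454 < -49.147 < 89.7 False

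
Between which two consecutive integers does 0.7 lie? 0 and 1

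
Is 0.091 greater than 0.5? No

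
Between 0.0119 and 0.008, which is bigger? 0.0119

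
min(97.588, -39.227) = -39.227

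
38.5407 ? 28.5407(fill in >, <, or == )>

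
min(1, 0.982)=0.982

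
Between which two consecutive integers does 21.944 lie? 21 and 22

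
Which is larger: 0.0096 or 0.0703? 0.0703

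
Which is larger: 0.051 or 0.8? 0.8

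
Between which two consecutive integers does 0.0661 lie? 0 and 1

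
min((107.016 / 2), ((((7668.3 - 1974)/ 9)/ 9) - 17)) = 53.3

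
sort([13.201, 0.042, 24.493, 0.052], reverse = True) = [24.493, 13.201, 0.052, 0.042]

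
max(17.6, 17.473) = 17.6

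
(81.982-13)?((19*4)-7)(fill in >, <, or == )<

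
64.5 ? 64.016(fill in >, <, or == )>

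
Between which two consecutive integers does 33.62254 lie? 33 and 34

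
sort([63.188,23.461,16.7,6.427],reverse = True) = [63.188,23.461,16.7,6.427]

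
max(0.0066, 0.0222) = 0.0222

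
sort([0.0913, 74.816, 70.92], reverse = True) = [74.816, 70.92, 0.0913]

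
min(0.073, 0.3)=0.073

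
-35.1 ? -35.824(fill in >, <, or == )>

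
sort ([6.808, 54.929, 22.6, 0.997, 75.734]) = [0.997, 6.808, 22.6, 54.929, 75.734]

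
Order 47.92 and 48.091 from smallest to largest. 47.92, 48.091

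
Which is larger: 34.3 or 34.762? 34.762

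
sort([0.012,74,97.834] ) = [0.012,74,97.834]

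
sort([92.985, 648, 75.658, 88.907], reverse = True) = [648, 92.985, 88.907, 75.658]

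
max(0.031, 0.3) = 0.3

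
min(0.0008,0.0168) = 0.0008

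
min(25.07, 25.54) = 25.07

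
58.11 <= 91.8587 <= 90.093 False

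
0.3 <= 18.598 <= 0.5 False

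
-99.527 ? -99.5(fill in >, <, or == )<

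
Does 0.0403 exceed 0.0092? Yes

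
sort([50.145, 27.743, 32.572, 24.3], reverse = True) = [50.145, 32.572, 27.743, 24.3]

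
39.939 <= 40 True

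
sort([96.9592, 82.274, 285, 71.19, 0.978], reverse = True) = [285, 96.9592, 82.274, 71.19, 0.978]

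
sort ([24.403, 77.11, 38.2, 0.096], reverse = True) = [77.11, 38.2, 24.403, 0.096]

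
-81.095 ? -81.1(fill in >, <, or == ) >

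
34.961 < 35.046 True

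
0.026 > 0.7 False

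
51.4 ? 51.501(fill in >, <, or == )<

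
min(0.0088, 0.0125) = 0.0088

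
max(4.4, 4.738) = 4.738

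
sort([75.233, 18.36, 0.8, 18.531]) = [0.8, 18.36, 18.531, 75.233]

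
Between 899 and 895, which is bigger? 899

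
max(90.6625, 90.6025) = 90.6625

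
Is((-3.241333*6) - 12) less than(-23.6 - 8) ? No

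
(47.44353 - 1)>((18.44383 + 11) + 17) False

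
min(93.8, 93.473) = 93.473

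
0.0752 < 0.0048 False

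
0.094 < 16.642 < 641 True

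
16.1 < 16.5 True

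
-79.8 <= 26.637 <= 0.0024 False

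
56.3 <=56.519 True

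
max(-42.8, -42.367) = -42.367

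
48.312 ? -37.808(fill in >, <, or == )>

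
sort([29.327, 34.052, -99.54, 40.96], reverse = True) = [40.96, 34.052, 29.327, -99.54]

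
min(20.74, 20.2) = 20.2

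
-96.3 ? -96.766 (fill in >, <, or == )>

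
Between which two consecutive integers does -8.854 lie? -9 and -8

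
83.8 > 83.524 True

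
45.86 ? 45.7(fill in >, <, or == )>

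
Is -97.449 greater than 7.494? No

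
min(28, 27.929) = 27.929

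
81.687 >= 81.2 True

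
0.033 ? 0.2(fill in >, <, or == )<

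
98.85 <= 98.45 False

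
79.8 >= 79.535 True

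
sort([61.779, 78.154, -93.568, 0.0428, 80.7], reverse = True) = [80.7, 78.154, 61.779, 0.0428, -93.568]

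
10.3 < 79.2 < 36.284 False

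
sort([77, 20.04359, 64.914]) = [20.04359, 64.914, 77]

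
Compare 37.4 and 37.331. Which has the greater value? 37.4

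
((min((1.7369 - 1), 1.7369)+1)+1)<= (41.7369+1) True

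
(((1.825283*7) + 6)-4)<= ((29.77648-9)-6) False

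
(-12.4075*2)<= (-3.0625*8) True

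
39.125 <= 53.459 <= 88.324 True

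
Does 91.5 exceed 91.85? No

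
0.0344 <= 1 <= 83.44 True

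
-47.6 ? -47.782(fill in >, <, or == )>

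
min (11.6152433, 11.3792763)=11.3792763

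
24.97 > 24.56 True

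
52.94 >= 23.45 True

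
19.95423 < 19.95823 True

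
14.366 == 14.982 False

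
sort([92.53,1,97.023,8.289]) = [1,8.289,92.53,97.023]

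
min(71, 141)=71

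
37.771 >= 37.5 True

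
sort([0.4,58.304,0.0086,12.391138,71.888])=[0.0086,0.4,12.391138,58.304,71.888]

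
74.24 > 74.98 False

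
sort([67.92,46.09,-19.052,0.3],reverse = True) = [67.92,46.09,0.3,-19.052]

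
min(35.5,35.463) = 35.463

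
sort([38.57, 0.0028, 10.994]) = [0.0028, 10.994, 38.57]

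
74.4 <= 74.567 True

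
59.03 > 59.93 False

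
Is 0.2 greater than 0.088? Yes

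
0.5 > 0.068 True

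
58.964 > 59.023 False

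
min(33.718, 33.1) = 33.1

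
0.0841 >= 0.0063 True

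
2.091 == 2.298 False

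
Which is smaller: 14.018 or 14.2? 14.018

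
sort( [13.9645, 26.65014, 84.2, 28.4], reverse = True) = [84.2, 28.4, 26.65014, 13.9645]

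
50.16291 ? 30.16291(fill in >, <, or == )>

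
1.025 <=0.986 False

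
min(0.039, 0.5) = 0.039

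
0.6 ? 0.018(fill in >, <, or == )>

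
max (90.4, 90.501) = 90.501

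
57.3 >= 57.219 True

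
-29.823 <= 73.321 True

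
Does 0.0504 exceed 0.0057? Yes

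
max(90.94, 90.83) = 90.94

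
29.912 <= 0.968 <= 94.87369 False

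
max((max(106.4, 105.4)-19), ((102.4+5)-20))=87.4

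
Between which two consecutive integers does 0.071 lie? 0 and 1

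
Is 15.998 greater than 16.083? No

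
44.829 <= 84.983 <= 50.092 False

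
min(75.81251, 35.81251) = 35.81251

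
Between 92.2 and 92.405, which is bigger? 92.405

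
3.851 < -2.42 False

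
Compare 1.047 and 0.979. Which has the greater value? 1.047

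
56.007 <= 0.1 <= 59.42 False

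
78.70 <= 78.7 True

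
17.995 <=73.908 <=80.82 True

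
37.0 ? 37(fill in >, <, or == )==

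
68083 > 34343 True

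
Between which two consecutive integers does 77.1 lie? 77 and 78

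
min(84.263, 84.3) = 84.263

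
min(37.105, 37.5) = 37.105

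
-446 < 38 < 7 False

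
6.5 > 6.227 True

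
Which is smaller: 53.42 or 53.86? 53.42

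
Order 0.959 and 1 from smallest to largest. 0.959, 1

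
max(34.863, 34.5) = 34.863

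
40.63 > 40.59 True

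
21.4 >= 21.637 False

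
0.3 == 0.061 False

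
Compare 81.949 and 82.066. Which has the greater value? 82.066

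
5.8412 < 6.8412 True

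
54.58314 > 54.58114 True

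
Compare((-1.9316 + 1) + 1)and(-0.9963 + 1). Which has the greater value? ((-1.9316 + 1) + 1)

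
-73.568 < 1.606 True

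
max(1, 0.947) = 1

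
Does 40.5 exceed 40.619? No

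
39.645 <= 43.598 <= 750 True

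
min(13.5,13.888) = 13.5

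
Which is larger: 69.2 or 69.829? 69.829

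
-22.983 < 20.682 True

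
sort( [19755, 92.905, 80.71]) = [80.71, 92.905, 19755]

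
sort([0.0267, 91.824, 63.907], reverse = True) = [91.824, 63.907, 0.0267]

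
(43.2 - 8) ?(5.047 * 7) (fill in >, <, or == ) <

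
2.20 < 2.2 False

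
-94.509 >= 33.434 False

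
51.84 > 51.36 True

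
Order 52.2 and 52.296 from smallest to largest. 52.2, 52.296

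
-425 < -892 False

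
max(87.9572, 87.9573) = 87.9573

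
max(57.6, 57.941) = 57.941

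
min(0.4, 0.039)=0.039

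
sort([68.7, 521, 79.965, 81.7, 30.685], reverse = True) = [521, 81.7, 79.965, 68.7, 30.685]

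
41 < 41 False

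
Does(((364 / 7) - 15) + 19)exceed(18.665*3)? Yes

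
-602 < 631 True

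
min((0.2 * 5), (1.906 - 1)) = 0.906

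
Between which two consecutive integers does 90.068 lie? 90 and 91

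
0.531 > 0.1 True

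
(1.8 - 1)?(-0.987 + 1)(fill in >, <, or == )>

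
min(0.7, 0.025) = 0.025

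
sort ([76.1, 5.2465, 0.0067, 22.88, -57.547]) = [-57.547, 0.0067, 5.2465, 22.88, 76.1]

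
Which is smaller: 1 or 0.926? 0.926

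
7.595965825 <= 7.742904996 True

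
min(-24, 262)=-24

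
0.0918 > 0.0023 True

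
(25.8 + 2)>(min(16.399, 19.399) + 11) True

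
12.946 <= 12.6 False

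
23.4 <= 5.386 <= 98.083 False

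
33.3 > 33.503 False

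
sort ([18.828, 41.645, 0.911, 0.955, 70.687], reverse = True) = [70.687, 41.645, 18.828, 0.955, 0.911]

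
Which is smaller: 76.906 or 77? 76.906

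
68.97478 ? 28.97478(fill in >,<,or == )>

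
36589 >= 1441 True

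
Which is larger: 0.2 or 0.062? 0.2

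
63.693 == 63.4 False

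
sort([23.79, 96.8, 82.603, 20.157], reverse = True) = [96.8, 82.603, 23.79, 20.157]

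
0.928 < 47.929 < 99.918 True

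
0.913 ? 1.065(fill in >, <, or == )<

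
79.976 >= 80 False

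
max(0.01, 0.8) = 0.8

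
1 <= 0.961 False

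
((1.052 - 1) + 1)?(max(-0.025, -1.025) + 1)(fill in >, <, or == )>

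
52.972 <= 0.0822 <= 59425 False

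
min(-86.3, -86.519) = -86.519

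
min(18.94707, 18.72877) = 18.72877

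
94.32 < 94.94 True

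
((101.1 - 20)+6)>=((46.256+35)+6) False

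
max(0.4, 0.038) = 0.4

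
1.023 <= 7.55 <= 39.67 True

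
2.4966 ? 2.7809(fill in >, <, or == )<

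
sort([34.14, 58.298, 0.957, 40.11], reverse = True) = [58.298, 40.11, 34.14, 0.957]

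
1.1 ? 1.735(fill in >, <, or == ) <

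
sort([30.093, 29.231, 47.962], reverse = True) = [47.962, 30.093, 29.231]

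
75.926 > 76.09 False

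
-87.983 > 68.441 False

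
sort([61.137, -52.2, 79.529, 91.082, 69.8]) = [-52.2, 61.137, 69.8, 79.529, 91.082]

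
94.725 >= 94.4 True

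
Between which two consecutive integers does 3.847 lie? 3 and 4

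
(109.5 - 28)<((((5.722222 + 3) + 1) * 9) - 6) False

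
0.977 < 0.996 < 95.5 True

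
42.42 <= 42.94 True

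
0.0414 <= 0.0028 False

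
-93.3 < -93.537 False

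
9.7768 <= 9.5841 False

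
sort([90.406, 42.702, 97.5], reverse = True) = [97.5, 90.406, 42.702]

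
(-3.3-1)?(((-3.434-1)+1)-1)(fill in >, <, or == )>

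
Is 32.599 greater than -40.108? Yes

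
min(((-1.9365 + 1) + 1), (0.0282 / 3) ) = 0.0094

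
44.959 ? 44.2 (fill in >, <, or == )>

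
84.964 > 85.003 False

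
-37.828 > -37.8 False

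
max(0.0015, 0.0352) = 0.0352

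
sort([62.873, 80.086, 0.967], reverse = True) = [80.086, 62.873, 0.967]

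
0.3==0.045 False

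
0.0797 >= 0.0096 True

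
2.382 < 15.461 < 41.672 True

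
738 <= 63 False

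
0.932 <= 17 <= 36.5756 True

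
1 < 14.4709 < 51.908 True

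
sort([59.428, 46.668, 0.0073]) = [0.0073, 46.668, 59.428]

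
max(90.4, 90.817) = 90.817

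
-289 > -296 True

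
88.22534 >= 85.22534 True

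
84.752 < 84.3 False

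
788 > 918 False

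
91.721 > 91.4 True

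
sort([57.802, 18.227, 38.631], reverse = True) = [57.802, 38.631, 18.227]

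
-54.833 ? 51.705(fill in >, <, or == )<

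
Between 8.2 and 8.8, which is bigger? 8.8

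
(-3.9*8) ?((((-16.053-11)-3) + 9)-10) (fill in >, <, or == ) <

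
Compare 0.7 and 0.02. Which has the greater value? 0.7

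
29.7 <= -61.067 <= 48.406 False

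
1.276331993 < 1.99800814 True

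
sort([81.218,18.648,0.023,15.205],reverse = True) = [81.218,18.648,15.205,0.023]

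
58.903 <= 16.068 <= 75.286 False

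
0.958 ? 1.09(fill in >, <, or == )<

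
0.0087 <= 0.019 True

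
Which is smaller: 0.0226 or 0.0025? 0.0025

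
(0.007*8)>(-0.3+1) False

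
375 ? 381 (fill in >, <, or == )<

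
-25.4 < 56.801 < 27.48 False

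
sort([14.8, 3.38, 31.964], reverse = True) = [31.964, 14.8, 3.38]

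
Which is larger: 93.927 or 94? 94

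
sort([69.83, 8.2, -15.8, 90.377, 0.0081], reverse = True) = [90.377, 69.83, 8.2, 0.0081, -15.8]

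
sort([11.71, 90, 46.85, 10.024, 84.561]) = [10.024, 11.71, 46.85, 84.561, 90]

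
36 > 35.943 True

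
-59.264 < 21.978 True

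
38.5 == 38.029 False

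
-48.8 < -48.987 False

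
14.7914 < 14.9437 True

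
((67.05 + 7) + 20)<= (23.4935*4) False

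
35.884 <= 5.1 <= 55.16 False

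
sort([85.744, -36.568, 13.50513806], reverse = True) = [85.744, 13.50513806, -36.568]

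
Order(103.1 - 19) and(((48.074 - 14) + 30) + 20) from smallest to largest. (((48.074 - 14) + 30) + 20), (103.1 - 19)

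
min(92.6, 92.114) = 92.114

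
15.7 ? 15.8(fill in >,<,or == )<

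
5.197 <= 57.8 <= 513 True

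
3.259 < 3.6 True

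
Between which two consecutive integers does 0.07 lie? 0 and 1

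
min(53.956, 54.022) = 53.956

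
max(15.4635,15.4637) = 15.4637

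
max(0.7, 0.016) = 0.7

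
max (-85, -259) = -85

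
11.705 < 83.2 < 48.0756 False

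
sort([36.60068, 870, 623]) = [36.60068, 623, 870]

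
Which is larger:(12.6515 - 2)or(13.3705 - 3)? (12.6515 - 2)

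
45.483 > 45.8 False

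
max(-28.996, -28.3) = -28.3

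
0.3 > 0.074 True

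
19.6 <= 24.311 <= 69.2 True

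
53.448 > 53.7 False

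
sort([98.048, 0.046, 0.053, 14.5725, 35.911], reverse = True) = [98.048, 35.911, 14.5725, 0.053, 0.046]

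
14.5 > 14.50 False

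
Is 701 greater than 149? Yes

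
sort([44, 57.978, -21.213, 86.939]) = [-21.213, 44, 57.978, 86.939]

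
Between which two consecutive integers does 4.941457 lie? 4 and 5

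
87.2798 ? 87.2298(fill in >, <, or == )>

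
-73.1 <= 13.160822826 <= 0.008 False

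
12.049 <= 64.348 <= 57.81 False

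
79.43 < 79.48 True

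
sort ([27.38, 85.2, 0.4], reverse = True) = [85.2, 27.38, 0.4]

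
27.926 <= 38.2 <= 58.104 True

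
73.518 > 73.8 False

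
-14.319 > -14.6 True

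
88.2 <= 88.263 True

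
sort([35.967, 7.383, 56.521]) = [7.383, 35.967, 56.521]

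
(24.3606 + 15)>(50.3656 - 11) False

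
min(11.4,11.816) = 11.4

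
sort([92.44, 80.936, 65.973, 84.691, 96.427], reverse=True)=[96.427, 92.44, 84.691, 80.936, 65.973]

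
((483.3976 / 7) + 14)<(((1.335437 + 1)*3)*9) False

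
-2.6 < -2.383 True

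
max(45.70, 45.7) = 45.7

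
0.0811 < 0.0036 False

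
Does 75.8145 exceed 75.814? Yes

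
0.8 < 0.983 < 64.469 True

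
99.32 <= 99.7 True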